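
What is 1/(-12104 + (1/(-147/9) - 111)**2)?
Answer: 2401/553660 ≈ 0.0043366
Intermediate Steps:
1/(-12104 + (1/(-147/9) - 111)**2) = 1/(-12104 + (1/(-147*1/9) - 111)**2) = 1/(-12104 + (1/(-49/3) - 111)**2) = 1/(-12104 + (-3/49 - 111)**2) = 1/(-12104 + (-5442/49)**2) = 1/(-12104 + 29615364/2401) = 1/(553660/2401) = 2401/553660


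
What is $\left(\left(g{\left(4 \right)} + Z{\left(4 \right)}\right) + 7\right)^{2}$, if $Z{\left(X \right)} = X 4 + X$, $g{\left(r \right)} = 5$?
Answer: $1024$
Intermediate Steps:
$Z{\left(X \right)} = 5 X$ ($Z{\left(X \right)} = 4 X + X = 5 X$)
$\left(\left(g{\left(4 \right)} + Z{\left(4 \right)}\right) + 7\right)^{2} = \left(\left(5 + 5 \cdot 4\right) + 7\right)^{2} = \left(\left(5 + 20\right) + 7\right)^{2} = \left(25 + 7\right)^{2} = 32^{2} = 1024$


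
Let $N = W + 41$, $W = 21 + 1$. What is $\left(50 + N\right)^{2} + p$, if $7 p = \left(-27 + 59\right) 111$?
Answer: $\frac{92935}{7} \approx 13276.0$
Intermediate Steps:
$W = 22$
$p = \frac{3552}{7}$ ($p = \frac{\left(-27 + 59\right) 111}{7} = \frac{32 \cdot 111}{7} = \frac{1}{7} \cdot 3552 = \frac{3552}{7} \approx 507.43$)
$N = 63$ ($N = 22 + 41 = 63$)
$\left(50 + N\right)^{2} + p = \left(50 + 63\right)^{2} + \frac{3552}{7} = 113^{2} + \frac{3552}{7} = 12769 + \frac{3552}{7} = \frac{92935}{7}$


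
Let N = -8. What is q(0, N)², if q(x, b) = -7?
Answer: 49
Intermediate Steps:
q(0, N)² = (-7)² = 49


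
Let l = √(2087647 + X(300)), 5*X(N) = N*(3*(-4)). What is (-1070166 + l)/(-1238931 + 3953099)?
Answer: -535083/1357084 + √2086927/2714168 ≈ -0.39376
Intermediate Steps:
X(N) = -12*N/5 (X(N) = (N*(3*(-4)))/5 = (N*(-12))/5 = (-12*N)/5 = -12*N/5)
l = √2086927 (l = √(2087647 - 12/5*300) = √(2087647 - 720) = √2086927 ≈ 1444.6)
(-1070166 + l)/(-1238931 + 3953099) = (-1070166 + √2086927)/(-1238931 + 3953099) = (-1070166 + √2086927)/2714168 = (-1070166 + √2086927)*(1/2714168) = -535083/1357084 + √2086927/2714168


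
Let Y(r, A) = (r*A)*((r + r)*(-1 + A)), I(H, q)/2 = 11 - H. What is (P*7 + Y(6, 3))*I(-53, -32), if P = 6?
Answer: 60672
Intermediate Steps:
I(H, q) = 22 - 2*H (I(H, q) = 2*(11 - H) = 22 - 2*H)
Y(r, A) = 2*A*r²*(-1 + A) (Y(r, A) = (A*r)*((2*r)*(-1 + A)) = (A*r)*(2*r*(-1 + A)) = 2*A*r²*(-1 + A))
(P*7 + Y(6, 3))*I(-53, -32) = (6*7 + 2*3*6²*(-1 + 3))*(22 - 2*(-53)) = (42 + 2*3*36*2)*(22 + 106) = (42 + 432)*128 = 474*128 = 60672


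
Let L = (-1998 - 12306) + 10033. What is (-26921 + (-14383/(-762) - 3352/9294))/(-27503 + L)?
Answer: 10584675245/12501353204 ≈ 0.84668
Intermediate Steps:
L = -4271 (L = -14304 + 10033 = -4271)
(-26921 + (-14383/(-762) - 3352/9294))/(-27503 + L) = (-26921 + (-14383/(-762) - 3352/9294))/(-27503 - 4271) = (-26921 + (-14383*(-1/762) - 3352*1/9294))/(-31774) = (-26921 + (14383/762 - 1676/4647))*(-1/31774) = (-26921 + 7284521/393446)*(-1/31774) = -10584675245/393446*(-1/31774) = 10584675245/12501353204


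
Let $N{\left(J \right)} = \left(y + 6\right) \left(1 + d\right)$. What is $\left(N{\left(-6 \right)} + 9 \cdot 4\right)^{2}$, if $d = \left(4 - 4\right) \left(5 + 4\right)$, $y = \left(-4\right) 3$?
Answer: $900$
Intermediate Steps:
$y = -12$
$d = 0$ ($d = 0 \cdot 9 = 0$)
$N{\left(J \right)} = -6$ ($N{\left(J \right)} = \left(-12 + 6\right) \left(1 + 0\right) = \left(-6\right) 1 = -6$)
$\left(N{\left(-6 \right)} + 9 \cdot 4\right)^{2} = \left(-6 + 9 \cdot 4\right)^{2} = \left(-6 + 36\right)^{2} = 30^{2} = 900$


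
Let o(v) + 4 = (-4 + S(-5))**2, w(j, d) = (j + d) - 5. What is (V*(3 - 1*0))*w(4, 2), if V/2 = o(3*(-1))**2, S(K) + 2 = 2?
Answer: 864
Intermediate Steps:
w(j, d) = -5 + d + j (w(j, d) = (d + j) - 5 = -5 + d + j)
S(K) = 0 (S(K) = -2 + 2 = 0)
o(v) = 12 (o(v) = -4 + (-4 + 0)**2 = -4 + (-4)**2 = -4 + 16 = 12)
V = 288 (V = 2*12**2 = 2*144 = 288)
(V*(3 - 1*0))*w(4, 2) = (288*(3 - 1*0))*(-5 + 2 + 4) = (288*(3 + 0))*1 = (288*3)*1 = 864*1 = 864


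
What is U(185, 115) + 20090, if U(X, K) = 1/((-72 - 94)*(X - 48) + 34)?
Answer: 456203719/22708 ≈ 20090.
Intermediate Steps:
U(X, K) = 1/(8002 - 166*X) (U(X, K) = 1/(-166*(-48 + X) + 34) = 1/((7968 - 166*X) + 34) = 1/(8002 - 166*X))
U(185, 115) + 20090 = -1/(-8002 + 166*185) + 20090 = -1/(-8002 + 30710) + 20090 = -1/22708 + 20090 = 456203719/22708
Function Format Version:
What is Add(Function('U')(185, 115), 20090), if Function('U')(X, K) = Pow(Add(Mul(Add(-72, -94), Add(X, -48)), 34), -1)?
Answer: Rational(456203719, 22708) ≈ 20090.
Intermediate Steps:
Function('U')(X, K) = Pow(Add(8002, Mul(-166, X)), -1) (Function('U')(X, K) = Pow(Add(Mul(-166, Add(-48, X)), 34), -1) = Pow(Add(Add(7968, Mul(-166, X)), 34), -1) = Pow(Add(8002, Mul(-166, X)), -1))
Add(Function('U')(185, 115), 20090) = Add(Mul(-1, Pow(Add(-8002, Mul(166, 185)), -1)), 20090) = Add(Mul(-1, Pow(Add(-8002, 30710), -1)), 20090) = Add(Mul(-1, Pow(22708, -1)), 20090) = Add(Mul(-1, Rational(1, 22708)), 20090) = Add(Rational(-1, 22708), 20090) = Rational(456203719, 22708)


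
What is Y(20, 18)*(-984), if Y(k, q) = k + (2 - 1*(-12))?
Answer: -33456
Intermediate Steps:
Y(k, q) = 14 + k (Y(k, q) = k + (2 + 12) = k + 14 = 14 + k)
Y(20, 18)*(-984) = (14 + 20)*(-984) = 34*(-984) = -33456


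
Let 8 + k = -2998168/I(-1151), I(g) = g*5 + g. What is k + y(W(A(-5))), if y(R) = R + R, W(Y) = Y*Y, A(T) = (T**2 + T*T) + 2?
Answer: 20145284/3453 ≈ 5834.1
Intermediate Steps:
A(T) = 2 + 2*T**2 (A(T) = (T**2 + T**2) + 2 = 2*T**2 + 2 = 2 + 2*T**2)
W(Y) = Y**2
I(g) = 6*g (I(g) = 5*g + g = 6*g)
y(R) = 2*R
k = 1471460/3453 (k = -8 - 2998168/(6*(-1151)) = -8 - 2998168/(-6906) = -8 - 2998168*(-1/6906) = -8 + 1499084/3453 = 1471460/3453 ≈ 426.14)
k + y(W(A(-5))) = 1471460/3453 + 2*(2 + 2*(-5)**2)**2 = 1471460/3453 + 2*(2 + 2*25)**2 = 1471460/3453 + 2*(2 + 50)**2 = 1471460/3453 + 2*52**2 = 1471460/3453 + 2*2704 = 1471460/3453 + 5408 = 20145284/3453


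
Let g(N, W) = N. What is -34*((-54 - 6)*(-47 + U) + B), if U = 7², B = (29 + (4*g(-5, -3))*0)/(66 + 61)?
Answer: 517174/127 ≈ 4072.2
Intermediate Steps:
B = 29/127 (B = (29 + (4*(-5))*0)/(66 + 61) = (29 - 20*0)/127 = (29 + 0)*(1/127) = 29*(1/127) = 29/127 ≈ 0.22835)
U = 49
-34*((-54 - 6)*(-47 + U) + B) = -34*((-54 - 6)*(-47 + 49) + 29/127) = -34*(-60*2 + 29/127) = -34*(-120 + 29/127) = -34*(-15211/127) = 517174/127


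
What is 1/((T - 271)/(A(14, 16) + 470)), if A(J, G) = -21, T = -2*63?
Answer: -449/397 ≈ -1.1310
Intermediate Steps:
T = -126
1/((T - 271)/(A(14, 16) + 470)) = 1/((-126 - 271)/(-21 + 470)) = 1/(-397/449) = -449/397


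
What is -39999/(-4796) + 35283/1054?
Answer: 105688107/2527492 ≈ 41.815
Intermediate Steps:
-39999/(-4796) + 35283/1054 = -39999*(-1/4796) + 35283*(1/1054) = 39999/4796 + 35283/1054 = 105688107/2527492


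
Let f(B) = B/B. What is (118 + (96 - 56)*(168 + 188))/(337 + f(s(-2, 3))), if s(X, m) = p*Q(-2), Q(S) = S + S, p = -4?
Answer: 7179/169 ≈ 42.479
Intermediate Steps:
Q(S) = 2*S
s(X, m) = 16 (s(X, m) = -8*(-2) = -4*(-4) = 16)
f(B) = 1
(118 + (96 - 56)*(168 + 188))/(337 + f(s(-2, 3))) = (118 + (96 - 56)*(168 + 188))/(337 + 1) = (118 + 40*356)/338 = (118 + 14240)*(1/338) = 14358*(1/338) = 7179/169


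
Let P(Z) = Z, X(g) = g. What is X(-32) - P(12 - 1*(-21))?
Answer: -65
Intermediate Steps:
X(-32) - P(12 - 1*(-21)) = -32 - (12 - 1*(-21)) = -32 - (12 + 21) = -32 - 1*33 = -32 - 33 = -65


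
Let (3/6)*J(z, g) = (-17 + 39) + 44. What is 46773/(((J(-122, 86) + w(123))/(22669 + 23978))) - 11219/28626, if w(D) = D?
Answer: 1601455902799/187170 ≈ 8.5562e+6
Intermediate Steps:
J(z, g) = 132 (J(z, g) = 2*((-17 + 39) + 44) = 2*(22 + 44) = 2*66 = 132)
46773/(((J(-122, 86) + w(123))/(22669 + 23978))) - 11219/28626 = 46773/(((132 + 123)/(22669 + 23978))) - 11219/28626 = 46773/((255/46647)) - 11219*1/28626 = 46773/((255*(1/46647))) - 863/2202 = 46773/(85/15549) - 863/2202 = 46773*(15549/85) - 863/2202 = 727273377/85 - 863/2202 = 1601455902799/187170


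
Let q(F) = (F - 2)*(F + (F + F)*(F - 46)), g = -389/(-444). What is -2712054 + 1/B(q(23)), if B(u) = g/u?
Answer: -1064639346/389 ≈ -2.7369e+6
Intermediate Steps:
g = 389/444 (g = -389*(-1/444) = 389/444 ≈ 0.87613)
q(F) = (-2 + F)*(F + 2*F*(-46 + F)) (q(F) = (-2 + F)*(F + (2*F)*(-46 + F)) = (-2 + F)*(F + 2*F*(-46 + F)))
B(u) = 389/(444*u)
-2712054 + 1/B(q(23)) = -2712054 + 1/(389/(444*((23*(182 - 95*23 + 2*23²))))) = -2712054 + 1/(389/(444*((23*(182 - 2185 + 2*529))))) = -2712054 + 1/(389/(444*((23*(182 - 2185 + 1058))))) = -2712054 + 1/(389/(444*((23*(-945))))) = -2712054 + 1/((389/444)/(-21735)) = -2712054 + 1/((389/444)*(-1/21735)) = -2712054 + 1/(-389/9650340) = -2712054 - 9650340/389 = -1064639346/389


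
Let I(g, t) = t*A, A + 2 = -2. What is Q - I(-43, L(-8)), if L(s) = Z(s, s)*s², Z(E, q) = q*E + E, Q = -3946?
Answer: 10390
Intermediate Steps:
A = -4 (A = -2 - 2 = -4)
Z(E, q) = E + E*q (Z(E, q) = E*q + E = E + E*q)
L(s) = s³*(1 + s) (L(s) = (s*(1 + s))*s² = s³*(1 + s))
I(g, t) = -4*t (I(g, t) = t*(-4) = -4*t)
Q - I(-43, L(-8)) = -3946 - (-4)*(-8)³*(1 - 8) = -3946 - (-4)*(-512*(-7)) = -3946 - (-4)*3584 = -3946 - 1*(-14336) = -3946 + 14336 = 10390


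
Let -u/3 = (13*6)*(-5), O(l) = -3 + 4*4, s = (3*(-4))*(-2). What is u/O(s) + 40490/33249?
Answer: 3032900/33249 ≈ 91.218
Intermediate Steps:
s = 24 (s = -12*(-2) = 24)
O(l) = 13 (O(l) = -3 + 16 = 13)
u = 1170 (u = -3*13*6*(-5) = -234*(-5) = -3*(-390) = 1170)
u/O(s) + 40490/33249 = 1170/13 + 40490/33249 = 1170*(1/13) + 40490*(1/33249) = 90 + 40490/33249 = 3032900/33249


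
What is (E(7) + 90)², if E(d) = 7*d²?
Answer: 187489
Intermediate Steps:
(E(7) + 90)² = (7*7² + 90)² = (7*49 + 90)² = (343 + 90)² = 433² = 187489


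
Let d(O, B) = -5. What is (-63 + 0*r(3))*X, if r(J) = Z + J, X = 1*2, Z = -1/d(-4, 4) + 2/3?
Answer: -126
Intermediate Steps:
Z = 13/15 (Z = -1/(-5) + 2/3 = -1*(-1/5) + 2*(1/3) = 1/5 + 2/3 = 13/15 ≈ 0.86667)
X = 2
r(J) = 13/15 + J
(-63 + 0*r(3))*X = (-63 + 0*(13/15 + 3))*2 = (-63 + 0*(58/15))*2 = (-63 + 0)*2 = -63*2 = -126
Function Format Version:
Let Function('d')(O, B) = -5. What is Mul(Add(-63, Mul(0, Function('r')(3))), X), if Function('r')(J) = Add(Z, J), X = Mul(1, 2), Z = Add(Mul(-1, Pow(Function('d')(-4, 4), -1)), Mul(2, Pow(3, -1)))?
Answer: -126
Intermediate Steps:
Z = Rational(13, 15) (Z = Add(Mul(-1, Pow(-5, -1)), Mul(2, Pow(3, -1))) = Add(Mul(-1, Rational(-1, 5)), Mul(2, Rational(1, 3))) = Add(Rational(1, 5), Rational(2, 3)) = Rational(13, 15) ≈ 0.86667)
X = 2
Function('r')(J) = Add(Rational(13, 15), J)
Mul(Add(-63, Mul(0, Function('r')(3))), X) = Mul(Add(-63, Mul(0, Add(Rational(13, 15), 3))), 2) = Mul(Add(-63, Mul(0, Rational(58, 15))), 2) = Mul(Add(-63, 0), 2) = Mul(-63, 2) = -126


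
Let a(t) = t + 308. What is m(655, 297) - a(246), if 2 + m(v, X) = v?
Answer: 99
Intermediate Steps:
m(v, X) = -2 + v
a(t) = 308 + t
m(655, 297) - a(246) = (-2 + 655) - (308 + 246) = 653 - 1*554 = 653 - 554 = 99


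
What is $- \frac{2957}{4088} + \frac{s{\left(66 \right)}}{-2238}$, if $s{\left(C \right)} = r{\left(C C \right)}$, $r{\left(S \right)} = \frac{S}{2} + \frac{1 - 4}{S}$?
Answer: $- \frac{1408569517}{830266668} \approx -1.6965$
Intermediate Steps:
$r{\left(S \right)} = \frac{S}{2} - \frac{3}{S}$ ($r{\left(S \right)} = S \frac{1}{2} - \frac{3}{S} = \frac{S}{2} - \frac{3}{S}$)
$s{\left(C \right)} = \frac{C^{2}}{2} - \frac{3}{C^{2}}$ ($s{\left(C \right)} = \frac{C C}{2} - \frac{3}{C C} = \frac{C^{2}}{2} - \frac{3}{C^{2}}$)
$- \frac{2957}{4088} + \frac{s{\left(66 \right)}}{-2238} = - \frac{2957}{4088} + \frac{\frac{1}{2} \cdot \frac{1}{4356} \left(-6 + 66^{4}\right)}{-2238} = \left(-2957\right) \frac{1}{4088} + \frac{1}{2} \cdot \frac{1}{4356} \left(-6 + 18974736\right) \left(- \frac{1}{2238}\right) = - \frac{2957}{4088} + \frac{1}{2} \cdot \frac{1}{4356} \cdot 18974730 \left(- \frac{1}{2238}\right) = - \frac{2957}{4088} + \frac{3162455}{1452} \left(- \frac{1}{2238}\right) = - \frac{2957}{4088} - \frac{3162455}{3249576} = - \frac{1408569517}{830266668}$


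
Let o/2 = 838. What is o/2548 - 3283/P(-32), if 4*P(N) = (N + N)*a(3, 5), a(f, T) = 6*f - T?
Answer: 167571/10192 ≈ 16.441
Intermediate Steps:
a(f, T) = -T + 6*f
o = 1676 (o = 2*838 = 1676)
P(N) = 13*N/2 (P(N) = ((N + N)*(-1*5 + 6*3))/4 = ((2*N)*(-5 + 18))/4 = ((2*N)*13)/4 = (26*N)/4 = 13*N/2)
o/2548 - 3283/P(-32) = 1676/2548 - 3283/((13/2)*(-32)) = 1676*(1/2548) - 3283/(-208) = 419/637 - 3283*(-1/208) = 419/637 + 3283/208 = 167571/10192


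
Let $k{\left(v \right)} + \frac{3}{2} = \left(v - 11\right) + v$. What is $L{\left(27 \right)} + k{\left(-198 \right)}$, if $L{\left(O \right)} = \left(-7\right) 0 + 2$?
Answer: $- \frac{813}{2} \approx -406.5$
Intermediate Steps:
$k{\left(v \right)} = - \frac{25}{2} + 2 v$ ($k{\left(v \right)} = - \frac{3}{2} + \left(\left(v - 11\right) + v\right) = - \frac{3}{2} + \left(\left(-11 + v\right) + v\right) = - \frac{3}{2} + \left(-11 + 2 v\right) = - \frac{25}{2} + 2 v$)
$L{\left(O \right)} = 2$ ($L{\left(O \right)} = 0 + 2 = 2$)
$L{\left(27 \right)} + k{\left(-198 \right)} = 2 + \left(- \frac{25}{2} + 2 \left(-198\right)\right) = 2 - \frac{817}{2} = - \frac{813}{2}$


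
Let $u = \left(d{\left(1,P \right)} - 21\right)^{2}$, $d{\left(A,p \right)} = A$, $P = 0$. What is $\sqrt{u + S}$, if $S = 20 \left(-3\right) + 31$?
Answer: $\sqrt{371} \approx 19.261$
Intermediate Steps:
$S = -29$ ($S = -60 + 31 = -29$)
$u = 400$ ($u = \left(1 - 21\right)^{2} = \left(-20\right)^{2} = 400$)
$\sqrt{u + S} = \sqrt{400 - 29} = \sqrt{371}$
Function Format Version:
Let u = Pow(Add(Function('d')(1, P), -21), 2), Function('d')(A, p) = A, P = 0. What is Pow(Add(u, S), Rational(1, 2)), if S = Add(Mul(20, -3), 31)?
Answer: Pow(371, Rational(1, 2)) ≈ 19.261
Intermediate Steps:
S = -29 (S = Add(-60, 31) = -29)
u = 400 (u = Pow(Add(1, -21), 2) = Pow(-20, 2) = 400)
Pow(Add(u, S), Rational(1, 2)) = Pow(Add(400, -29), Rational(1, 2)) = Pow(371, Rational(1, 2))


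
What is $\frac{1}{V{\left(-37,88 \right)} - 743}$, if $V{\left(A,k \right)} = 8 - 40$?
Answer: $- \frac{1}{775} \approx -0.0012903$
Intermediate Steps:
$V{\left(A,k \right)} = -32$ ($V{\left(A,k \right)} = 8 - 40 = -32$)
$\frac{1}{V{\left(-37,88 \right)} - 743} = \frac{1}{-32 - 743} = \frac{1}{-775} = - \frac{1}{775}$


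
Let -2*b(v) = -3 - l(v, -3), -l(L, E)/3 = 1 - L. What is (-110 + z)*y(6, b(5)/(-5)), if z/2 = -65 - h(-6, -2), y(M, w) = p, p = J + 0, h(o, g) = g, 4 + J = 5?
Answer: -236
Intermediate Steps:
l(L, E) = -3 + 3*L (l(L, E) = -3*(1 - L) = -3 + 3*L)
J = 1 (J = -4 + 5 = 1)
b(v) = 3*v/2 (b(v) = -(-3 - (-3 + 3*v))/2 = -(-3 + (3 - 3*v))/2 = -(-3)*v/2 = 3*v/2)
p = 1 (p = 1 + 0 = 1)
y(M, w) = 1
z = -126 (z = 2*(-65 - 1*(-2)) = 2*(-65 + 2) = 2*(-63) = -126)
(-110 + z)*y(6, b(5)/(-5)) = (-110 - 126)*1 = -236*1 = -236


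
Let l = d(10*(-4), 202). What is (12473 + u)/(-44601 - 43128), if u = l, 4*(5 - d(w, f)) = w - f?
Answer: -8359/58486 ≈ -0.14292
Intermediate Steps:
d(w, f) = 5 - w/4 + f/4 (d(w, f) = 5 - (w - f)/4 = 5 + (-w/4 + f/4) = 5 - w/4 + f/4)
l = 131/2 (l = 5 - 5*(-4)/2 + (1/4)*202 = 5 - 1/4*(-40) + 101/2 = 5 + 10 + 101/2 = 131/2 ≈ 65.500)
u = 131/2 ≈ 65.500
(12473 + u)/(-44601 - 43128) = (12473 + 131/2)/(-44601 - 43128) = (25077/2)/(-87729) = (25077/2)*(-1/87729) = -8359/58486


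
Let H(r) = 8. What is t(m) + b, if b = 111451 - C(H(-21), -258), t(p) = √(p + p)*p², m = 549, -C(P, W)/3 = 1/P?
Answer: 891611/8 + 904203*√122 ≈ 1.0099e+7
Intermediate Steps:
C(P, W) = -3/P
t(p) = √2*p^(5/2) (t(p) = √(2*p)*p² = (√2*√p)*p² = √2*p^(5/2))
b = 891611/8 (b = 111451 - (-3)/8 = 111451 - 1*(-3/8) = 111451 + 3/8 = 891611/8 ≈ 1.1145e+5)
t(m) + b = √2*549^(5/2) + 891611/8 = √2*(904203*√61) + 891611/8 = 904203*√122 + 891611/8 = 891611/8 + 904203*√122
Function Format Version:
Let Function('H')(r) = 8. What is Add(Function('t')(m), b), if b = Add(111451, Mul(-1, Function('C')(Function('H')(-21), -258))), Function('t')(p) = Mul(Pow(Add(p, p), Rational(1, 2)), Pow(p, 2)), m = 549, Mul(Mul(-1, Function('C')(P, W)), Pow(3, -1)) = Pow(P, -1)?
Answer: Add(Rational(891611, 8), Mul(904203, Pow(122, Rational(1, 2)))) ≈ 1.0099e+7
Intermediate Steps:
Function('C')(P, W) = Mul(-3, Pow(P, -1))
Function('t')(p) = Mul(Pow(2, Rational(1, 2)), Pow(p, Rational(5, 2))) (Function('t')(p) = Mul(Pow(Mul(2, p), Rational(1, 2)), Pow(p, 2)) = Mul(Mul(Pow(2, Rational(1, 2)), Pow(p, Rational(1, 2))), Pow(p, 2)) = Mul(Pow(2, Rational(1, 2)), Pow(p, Rational(5, 2))))
b = Rational(891611, 8) (b = Add(111451, Mul(-1, Mul(-3, Pow(8, -1)))) = Add(111451, Mul(-1, Mul(-3, Rational(1, 8)))) = Add(111451, Mul(-1, Rational(-3, 8))) = Add(111451, Rational(3, 8)) = Rational(891611, 8) ≈ 1.1145e+5)
Add(Function('t')(m), b) = Add(Mul(Pow(2, Rational(1, 2)), Pow(549, Rational(5, 2))), Rational(891611, 8)) = Add(Mul(Pow(2, Rational(1, 2)), Mul(904203, Pow(61, Rational(1, 2)))), Rational(891611, 8)) = Add(Mul(904203, Pow(122, Rational(1, 2))), Rational(891611, 8)) = Add(Rational(891611, 8), Mul(904203, Pow(122, Rational(1, 2))))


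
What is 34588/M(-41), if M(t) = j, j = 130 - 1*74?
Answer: 8647/14 ≈ 617.64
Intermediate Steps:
j = 56 (j = 130 - 74 = 56)
M(t) = 56
34588/M(-41) = 34588/56 = 34588*(1/56) = 8647/14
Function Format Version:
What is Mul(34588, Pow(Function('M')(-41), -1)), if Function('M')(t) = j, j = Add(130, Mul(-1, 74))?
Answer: Rational(8647, 14) ≈ 617.64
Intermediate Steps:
j = 56 (j = Add(130, -74) = 56)
Function('M')(t) = 56
Mul(34588, Pow(Function('M')(-41), -1)) = Mul(34588, Pow(56, -1)) = Mul(34588, Rational(1, 56)) = Rational(8647, 14)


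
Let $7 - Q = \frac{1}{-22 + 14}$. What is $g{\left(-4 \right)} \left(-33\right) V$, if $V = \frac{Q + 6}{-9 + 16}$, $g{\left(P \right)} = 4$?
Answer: $- \frac{495}{2} \approx -247.5$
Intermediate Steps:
$Q = \frac{57}{8}$ ($Q = 7 - \frac{1}{-22 + 14} = 7 - \frac{1}{-8} = 7 - - \frac{1}{8} = 7 + \frac{1}{8} = \frac{57}{8} \approx 7.125$)
$V = \frac{15}{8}$ ($V = \frac{\frac{57}{8} + 6}{-9 + 16} = \frac{105}{8 \cdot 7} = \frac{105}{8} \cdot \frac{1}{7} = \frac{15}{8} \approx 1.875$)
$g{\left(-4 \right)} \left(-33\right) V = 4 \left(-33\right) \frac{15}{8} = \left(-132\right) \frac{15}{8} = - \frac{495}{2}$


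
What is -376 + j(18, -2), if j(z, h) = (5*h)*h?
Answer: -356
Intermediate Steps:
j(z, h) = 5*h**2
-376 + j(18, -2) = -376 + 5*(-2)**2 = -376 + 5*4 = -376 + 20 = -356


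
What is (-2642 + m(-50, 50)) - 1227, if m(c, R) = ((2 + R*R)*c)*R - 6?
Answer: -6258875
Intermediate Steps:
m(c, R) = -6 + R*c*(2 + R²) (m(c, R) = ((2 + R²)*c)*R - 6 = (c*(2 + R²))*R - 6 = R*c*(2 + R²) - 6 = -6 + R*c*(2 + R²))
(-2642 + m(-50, 50)) - 1227 = (-2642 + (-6 - 50*50³ + 2*50*(-50))) - 1227 = (-2642 + (-6 - 50*125000 - 5000)) - 1227 = (-2642 + (-6 - 6250000 - 5000)) - 1227 = (-2642 - 6255006) - 1227 = -6257648 - 1227 = -6258875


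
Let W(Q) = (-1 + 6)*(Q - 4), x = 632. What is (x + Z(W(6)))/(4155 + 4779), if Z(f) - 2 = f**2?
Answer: 367/4467 ≈ 0.082158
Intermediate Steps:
W(Q) = -20 + 5*Q (W(Q) = 5*(-4 + Q) = -20 + 5*Q)
Z(f) = 2 + f**2
(x + Z(W(6)))/(4155 + 4779) = (632 + (2 + (-20 + 5*6)**2))/(4155 + 4779) = (632 + (2 + (-20 + 30)**2))/8934 = (632 + (2 + 10**2))*(1/8934) = (632 + (2 + 100))*(1/8934) = (632 + 102)*(1/8934) = 734*(1/8934) = 367/4467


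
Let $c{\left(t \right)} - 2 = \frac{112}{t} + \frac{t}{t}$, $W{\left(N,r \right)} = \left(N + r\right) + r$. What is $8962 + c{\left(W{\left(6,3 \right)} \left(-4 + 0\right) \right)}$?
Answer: $\frac{26888}{3} \approx 8962.7$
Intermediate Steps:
$W{\left(N,r \right)} = N + 2 r$
$c{\left(t \right)} = 3 + \frac{112}{t}$ ($c{\left(t \right)} = 2 + \left(\frac{112}{t} + \frac{t}{t}\right) = 2 + \left(\frac{112}{t} + 1\right) = 2 + \left(1 + \frac{112}{t}\right) = 3 + \frac{112}{t}$)
$8962 + c{\left(W{\left(6,3 \right)} \left(-4 + 0\right) \right)} = 8962 + \left(3 + \frac{112}{\left(6 + 2 \cdot 3\right) \left(-4 + 0\right)}\right) = 8962 + \left(3 + \frac{112}{\left(6 + 6\right) \left(-4\right)}\right) = 8962 + \left(3 + \frac{112}{12 \left(-4\right)}\right) = 8962 + \left(3 + \frac{112}{-48}\right) = 8962 + \left(3 + 112 \left(- \frac{1}{48}\right)\right) = 8962 + \left(3 - \frac{7}{3}\right) = 8962 + \frac{2}{3} = \frac{26888}{3}$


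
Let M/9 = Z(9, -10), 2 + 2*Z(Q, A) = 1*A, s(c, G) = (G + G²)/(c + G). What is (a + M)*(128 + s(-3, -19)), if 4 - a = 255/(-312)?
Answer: -575205/104 ≈ -5530.8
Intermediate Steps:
s(c, G) = (G + G²)/(G + c)
Z(Q, A) = -1 + A/2 (Z(Q, A) = -1 + (1*A)/2 = -1 + A/2)
M = -54 (M = 9*(-1 + (½)*(-10)) = 9*(-1 - 5) = 9*(-6) = -54)
a = 501/104 (a = 4 - 255/(-312) = 4 - 255*(-1)/312 = 4 - 1*(-85/104) = 4 + 85/104 = 501/104 ≈ 4.8173)
(a + M)*(128 + s(-3, -19)) = (501/104 - 54)*(128 - 19*(1 - 19)/(-19 - 3)) = -5115*(128 - 19*(-18)/(-22))/104 = -5115*(128 - 19*(-1/22)*(-18))/104 = -5115*(128 - 171/11)/104 = -5115/104*1237/11 = -575205/104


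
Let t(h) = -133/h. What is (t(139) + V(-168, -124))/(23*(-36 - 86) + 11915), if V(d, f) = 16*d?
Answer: -373765/1266151 ≈ -0.29520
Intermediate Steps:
(t(139) + V(-168, -124))/(23*(-36 - 86) + 11915) = (-133/139 + 16*(-168))/(23*(-36 - 86) + 11915) = (-133*1/139 - 2688)/(23*(-122) + 11915) = (-133/139 - 2688)/(-2806 + 11915) = -373765/139/9109 = -373765/139*1/9109 = -373765/1266151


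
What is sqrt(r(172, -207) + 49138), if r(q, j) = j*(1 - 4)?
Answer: sqrt(49759) ≈ 223.07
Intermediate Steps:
r(q, j) = -3*j (r(q, j) = j*(-3) = -3*j)
sqrt(r(172, -207) + 49138) = sqrt(-3*(-207) + 49138) = sqrt(621 + 49138) = sqrt(49759)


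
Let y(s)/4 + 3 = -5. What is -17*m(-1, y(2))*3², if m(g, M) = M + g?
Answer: 5049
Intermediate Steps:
y(s) = -32 (y(s) = -12 + 4*(-5) = -12 - 20 = -32)
-17*m(-1, y(2))*3² = -17*(-32 - 1)*3² = -17*(-33)*9 = 561*9 = 5049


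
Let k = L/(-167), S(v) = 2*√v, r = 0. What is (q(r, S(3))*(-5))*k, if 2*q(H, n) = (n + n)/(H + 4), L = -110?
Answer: -275*√3/167 ≈ -2.8522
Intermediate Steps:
k = 110/167 (k = -110/(-167) = -110*(-1/167) = 110/167 ≈ 0.65868)
q(H, n) = n/(4 + H) (q(H, n) = ((n + n)/(H + 4))/2 = ((2*n)/(4 + H))/2 = (2*n/(4 + H))/2 = n/(4 + H))
(q(r, S(3))*(-5))*k = (((2*√3)/(4 + 0))*(-5))*(110/167) = (((2*√3)/4)*(-5))*(110/167) = (((2*√3)*(¼))*(-5))*(110/167) = ((√3/2)*(-5))*(110/167) = -5*√3/2*(110/167) = -275*√3/167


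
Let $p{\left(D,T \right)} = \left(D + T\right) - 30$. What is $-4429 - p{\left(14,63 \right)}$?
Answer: $-4476$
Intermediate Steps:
$p{\left(D,T \right)} = -30 + D + T$
$-4429 - p{\left(14,63 \right)} = -4429 - \left(-30 + 14 + 63\right) = -4429 - 47 = -4476$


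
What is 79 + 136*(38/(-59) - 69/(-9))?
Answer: 183031/177 ≈ 1034.1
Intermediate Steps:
79 + 136*(38/(-59) - 69/(-9)) = 79 + 136*(38*(-1/59) - 69*(-⅑)) = 79 + 136*(-38/59 + 23/3) = 79 + 136*(1243/177) = 79 + 169048/177 = 183031/177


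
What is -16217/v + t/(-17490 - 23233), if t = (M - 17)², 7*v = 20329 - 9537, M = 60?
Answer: -4642788645/439482616 ≈ -10.564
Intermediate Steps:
v = 10792/7 (v = (20329 - 9537)/7 = (⅐)*10792 = 10792/7 ≈ 1541.7)
t = 1849 (t = (60 - 17)² = 43² = 1849)
-16217/v + t/(-17490 - 23233) = -16217/10792/7 + 1849/(-17490 - 23233) = -16217*7/10792 + 1849/(-40723) = -113519/10792 + 1849*(-1/40723) = -113519/10792 - 1849/40723 = -4642788645/439482616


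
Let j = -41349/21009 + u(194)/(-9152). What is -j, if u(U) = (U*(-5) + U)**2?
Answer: 67862196/1001429 ≈ 67.765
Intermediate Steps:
u(U) = 16*U**2 (u(U) = (-5*U + U)**2 = (-4*U)**2 = 16*U**2)
j = -67862196/1001429 (j = -41349/21009 + (16*194**2)/(-9152) = -41349*1/21009 + (16*37636)*(-1/9152) = -13783/7003 + 602176*(-1/9152) = -13783/7003 - 9409/143 = -67862196/1001429 ≈ -67.765)
-j = -1*(-67862196/1001429) = 67862196/1001429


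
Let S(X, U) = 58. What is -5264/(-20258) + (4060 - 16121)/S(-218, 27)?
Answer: -17430459/83926 ≈ -207.69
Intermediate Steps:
-5264/(-20258) + (4060 - 16121)/S(-218, 27) = -5264/(-20258) + (4060 - 16121)/58 = -5264*(-1/20258) - 12061*1/58 = 376/1447 - 12061/58 = -17430459/83926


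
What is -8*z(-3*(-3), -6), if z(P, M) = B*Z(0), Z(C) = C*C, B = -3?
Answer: 0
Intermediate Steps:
Z(C) = C**2
z(P, M) = 0 (z(P, M) = -3*0**2 = -3*0 = 0)
-8*z(-3*(-3), -6) = -8*0 = 0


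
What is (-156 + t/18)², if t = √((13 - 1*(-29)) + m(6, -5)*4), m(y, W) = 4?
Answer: (2808 - √58)²/324 ≈ 24204.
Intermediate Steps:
t = √58 (t = √((13 - 1*(-29)) + 4*4) = √((13 + 29) + 16) = √(42 + 16) = √58 ≈ 7.6158)
(-156 + t/18)² = (-156 + √58/18)²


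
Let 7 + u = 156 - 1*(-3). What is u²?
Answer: 23104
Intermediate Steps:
u = 152 (u = -7 + (156 - 1*(-3)) = -7 + (156 + 3) = -7 + 159 = 152)
u² = 152² = 23104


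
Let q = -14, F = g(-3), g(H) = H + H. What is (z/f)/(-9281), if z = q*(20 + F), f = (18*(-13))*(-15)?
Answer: 98/16288155 ≈ 6.0166e-6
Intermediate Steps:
g(H) = 2*H
F = -6 (F = 2*(-3) = -6)
f = 3510 (f = -234*(-15) = 3510)
z = -196 (z = -14*(20 - 6) = -14*14 = -196)
(z/f)/(-9281) = -196/3510/(-9281) = -196*1/3510*(-1/9281) = -98/1755*(-1/9281) = 98/16288155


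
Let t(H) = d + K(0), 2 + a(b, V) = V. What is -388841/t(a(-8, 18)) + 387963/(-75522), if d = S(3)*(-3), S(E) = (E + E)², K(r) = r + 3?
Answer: 9775104629/2643270 ≈ 3698.1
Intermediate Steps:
K(r) = 3 + r
a(b, V) = -2 + V
S(E) = 4*E² (S(E) = (2*E)² = 4*E²)
d = -108 (d = (4*3²)*(-3) = (4*9)*(-3) = 36*(-3) = -108)
t(H) = -105 (t(H) = -108 + (3 + 0) = -108 + 3 = -105)
-388841/t(a(-8, 18)) + 387963/(-75522) = -388841/(-105) + 387963/(-75522) = -388841*(-1/105) + 387963*(-1/75522) = 388841/105 - 129321/25174 = 9775104629/2643270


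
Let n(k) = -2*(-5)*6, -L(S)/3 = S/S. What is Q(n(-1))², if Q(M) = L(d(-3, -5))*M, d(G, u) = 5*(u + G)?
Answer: 32400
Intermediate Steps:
d(G, u) = 5*G + 5*u (d(G, u) = 5*(G + u) = 5*G + 5*u)
L(S) = -3 (L(S) = -3*S/S = -3*1 = -3)
n(k) = 60 (n(k) = 10*6 = 60)
Q(M) = -3*M
Q(n(-1))² = (-3*60)² = (-180)² = 32400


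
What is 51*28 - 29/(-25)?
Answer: 35729/25 ≈ 1429.2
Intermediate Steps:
51*28 - 29/(-25) = 1428 - 29*(-1/25) = 1428 + 29/25 = 35729/25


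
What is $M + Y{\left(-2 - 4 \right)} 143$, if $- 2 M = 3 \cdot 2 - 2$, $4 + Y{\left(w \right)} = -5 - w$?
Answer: $-431$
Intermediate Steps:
$Y{\left(w \right)} = -9 - w$ ($Y{\left(w \right)} = -4 - \left(5 + w\right) = -9 - w$)
$M = -2$ ($M = - \frac{3 \cdot 2 - 2}{2} = - \frac{6 - 2}{2} = \left(- \frac{1}{2}\right) 4 = -2$)
$M + Y{\left(-2 - 4 \right)} 143 = -2 + \left(-9 - \left(-2 - 4\right)\right) 143 = -2 + \left(-9 - -6\right) 143 = -2 + \left(-9 + 6\right) 143 = -2 - 429 = -431$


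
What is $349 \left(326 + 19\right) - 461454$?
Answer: $-341049$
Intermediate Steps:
$349 \left(326 + 19\right) - 461454 = 349 \cdot 345 - 461454 = 120405 - 461454 = -341049$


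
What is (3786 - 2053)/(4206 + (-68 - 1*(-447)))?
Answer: 1733/4585 ≈ 0.37797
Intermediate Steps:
(3786 - 2053)/(4206 + (-68 - 1*(-447))) = 1733/(4206 + (-68 + 447)) = 1733/(4206 + 379) = 1733/4585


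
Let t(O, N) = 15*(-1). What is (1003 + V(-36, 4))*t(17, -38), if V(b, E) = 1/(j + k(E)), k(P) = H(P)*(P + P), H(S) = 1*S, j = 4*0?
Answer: -481455/32 ≈ -15045.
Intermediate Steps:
j = 0
H(S) = S
t(O, N) = -15
k(P) = 2*P² (k(P) = P*(P + P) = P*(2*P) = 2*P²)
V(b, E) = 1/(2*E²) (V(b, E) = 1/(0 + 2*E²) = 1/(2*E²))
(1003 + V(-36, 4))*t(17, -38) = (1003 + (½)/4²)*(-15) = (1003 + (½)*(1/16))*(-15) = (1003 + 1/32)*(-15) = (32097/32)*(-15) = -481455/32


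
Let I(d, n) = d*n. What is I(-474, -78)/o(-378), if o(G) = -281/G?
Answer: 13975416/281 ≈ 49735.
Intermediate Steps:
I(-474, -78)/o(-378) = (-474*(-78))/((-281/(-378))) = 36972/((-281*(-1/378))) = 36972/(281/378) = 36972*(378/281) = 13975416/281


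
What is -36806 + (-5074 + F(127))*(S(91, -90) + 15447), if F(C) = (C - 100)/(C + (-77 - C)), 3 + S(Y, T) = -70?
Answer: -6009840212/77 ≈ -7.8050e+7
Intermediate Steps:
S(Y, T) = -73 (S(Y, T) = -3 - 70 = -73)
F(C) = 100/77 - C/77 (F(C) = (-100 + C)/(-77) = (-100 + C)*(-1/77) = 100/77 - C/77)
-36806 + (-5074 + F(127))*(S(91, -90) + 15447) = -36806 + (-5074 + (100/77 - 1/77*127))*(-73 + 15447) = -36806 + (-5074 + (100/77 - 127/77))*15374 = -36806 + (-5074 - 27/77)*15374 = -36806 - 390725/77*15374 = -36806 - 6007006150/77 = -6009840212/77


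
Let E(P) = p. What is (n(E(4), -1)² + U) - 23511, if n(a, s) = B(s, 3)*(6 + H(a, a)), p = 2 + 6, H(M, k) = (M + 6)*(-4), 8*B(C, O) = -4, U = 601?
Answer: -22285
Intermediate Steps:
B(C, O) = -½ (B(C, O) = (⅛)*(-4) = -½)
H(M, k) = -24 - 4*M (H(M, k) = (6 + M)*(-4) = -24 - 4*M)
p = 8
E(P) = 8
n(a, s) = 9 + 2*a (n(a, s) = -(6 + (-24 - 4*a))/2 = -(-18 - 4*a)/2 = 9 + 2*a)
(n(E(4), -1)² + U) - 23511 = ((9 + 2*8)² + 601) - 23511 = ((9 + 16)² + 601) - 23511 = (25² + 601) - 23511 = (625 + 601) - 23511 = 1226 - 23511 = -22285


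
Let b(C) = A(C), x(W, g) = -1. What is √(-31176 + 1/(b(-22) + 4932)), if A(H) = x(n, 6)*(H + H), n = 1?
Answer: 5*I*√1929839281/1244 ≈ 176.57*I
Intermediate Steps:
A(H) = -2*H (A(H) = -(H + H) = -2*H)
b(C) = -2*C
√(-31176 + 1/(b(-22) + 4932)) = √(-31176 + 1/(-2*(-22) + 4932)) = √(-31176 + 1/(44 + 4932)) = √(-31176 + 1/4976) = √(-155131775/4976) = 5*I*√1929839281/1244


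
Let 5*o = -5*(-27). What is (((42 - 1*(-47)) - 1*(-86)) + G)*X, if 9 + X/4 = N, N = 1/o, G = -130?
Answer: -4840/3 ≈ -1613.3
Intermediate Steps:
o = 27 (o = (-5*(-27))/5 = (⅕)*135 = 27)
N = 1/27 ≈ 0.037037
X = -968/27 (X = -36 + 4*(1/27) = -36 + 4/27 = -968/27 ≈ -35.852)
(((42 - 1*(-47)) - 1*(-86)) + G)*X = (((42 - 1*(-47)) - 1*(-86)) - 130)*(-968/27) = (((42 + 47) + 86) - 130)*(-968/27) = ((89 + 86) - 130)*(-968/27) = (175 - 130)*(-968/27) = 45*(-968/27) = -4840/3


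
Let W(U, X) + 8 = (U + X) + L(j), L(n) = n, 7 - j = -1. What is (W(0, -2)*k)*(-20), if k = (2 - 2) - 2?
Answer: -80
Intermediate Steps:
j = 8 (j = 7 - 1*(-1) = 7 + 1 = 8)
W(U, X) = U + X (W(U, X) = -8 + ((U + X) + 8) = -8 + (8 + U + X) = U + X)
k = -2 (k = 0 - 2 = -2)
(W(0, -2)*k)*(-20) = ((0 - 2)*(-2))*(-20) = -2*(-2)*(-20) = 4*(-20) = -80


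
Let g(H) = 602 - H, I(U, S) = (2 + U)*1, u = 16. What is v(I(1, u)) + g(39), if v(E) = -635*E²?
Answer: -5152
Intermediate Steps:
I(U, S) = 2 + U
v(I(1, u)) + g(39) = -635*(2 + 1)² + (602 - 1*39) = -635*3² + (602 - 39) = -635*9 + 563 = -5715 + 563 = -5152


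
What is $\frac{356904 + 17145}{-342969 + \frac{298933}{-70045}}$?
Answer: $- \frac{26200262205}{24023562538} \approx -1.0906$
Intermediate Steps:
$\frac{356904 + 17145}{-342969 + \frac{298933}{-70045}} = \frac{374049}{-342969 + 298933 \left(- \frac{1}{70045}\right)} = \frac{374049}{-342969 - \frac{298933}{70045}} = \frac{374049}{- \frac{24023562538}{70045}} = 374049 \left(- \frac{70045}{24023562538}\right) = - \frac{26200262205}{24023562538}$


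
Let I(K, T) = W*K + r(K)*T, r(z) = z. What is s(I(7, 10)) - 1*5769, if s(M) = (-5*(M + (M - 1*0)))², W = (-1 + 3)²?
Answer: 954631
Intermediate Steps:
W = 4 (W = 2² = 4)
I(K, T) = 4*K + K*T
s(M) = 100*M² (s(M) = (-5*(M + (M + 0)))² = (-5*(M + M))² = (-10*M)² = 100*M²)
s(I(7, 10)) - 1*5769 = 100*(7*(4 + 10))² - 1*5769 = 100*(7*14)² - 5769 = 100*98² - 5769 = 100*9604 - 5769 = 960400 - 5769 = 954631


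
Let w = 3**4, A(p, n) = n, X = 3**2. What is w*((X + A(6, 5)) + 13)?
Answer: 2187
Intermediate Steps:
X = 9
w = 81
w*((X + A(6, 5)) + 13) = 81*((9 + 5) + 13) = 81*(14 + 13) = 81*27 = 2187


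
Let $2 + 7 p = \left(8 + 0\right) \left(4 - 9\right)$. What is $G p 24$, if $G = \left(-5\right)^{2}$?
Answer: $-3600$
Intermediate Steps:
$p = -6$ ($p = - \frac{2}{7} + \frac{\left(8 + 0\right) \left(4 - 9\right)}{7} = - \frac{2}{7} + \frac{8 \left(-5\right)}{7} = - \frac{2}{7} + \frac{1}{7} \left(-40\right) = - \frac{2}{7} - \frac{40}{7} = -6$)
$G = 25$
$G p 24 = 25 \left(-6\right) 24 = \left(-150\right) 24 = -3600$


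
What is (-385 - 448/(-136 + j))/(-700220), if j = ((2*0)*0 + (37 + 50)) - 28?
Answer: 4171/7702420 ≈ 0.00054152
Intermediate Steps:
j = 59 (j = (0*0 + 87) - 28 = (0 + 87) - 28 = 87 - 28 = 59)
(-385 - 448/(-136 + j))/(-700220) = (-385 - 448/(-136 + 59))/(-700220) = (-385 - 448/(-77))*(-1/700220) = (-385 - 448*(-1/77))*(-1/700220) = (-385 + 64/11)*(-1/700220) = -4171/11*(-1/700220) = 4171/7702420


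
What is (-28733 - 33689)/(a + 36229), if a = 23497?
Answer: -31211/29863 ≈ -1.0451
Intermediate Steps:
(-28733 - 33689)/(a + 36229) = (-28733 - 33689)/(23497 + 36229) = -62422/59726 = -62422*1/59726 = -31211/29863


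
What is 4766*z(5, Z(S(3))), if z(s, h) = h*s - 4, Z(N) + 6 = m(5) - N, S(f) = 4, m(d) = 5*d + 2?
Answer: 386046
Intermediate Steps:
m(d) = 2 + 5*d
Z(N) = 21 - N (Z(N) = -6 + ((2 + 5*5) - N) = -6 + ((2 + 25) - N) = -6 + (27 - N) = 21 - N)
z(s, h) = -4 + h*s
4766*z(5, Z(S(3))) = 4766*(-4 + (21 - 1*4)*5) = 4766*(-4 + (21 - 4)*5) = 4766*(-4 + 17*5) = 4766*(-4 + 85) = 4766*81 = 386046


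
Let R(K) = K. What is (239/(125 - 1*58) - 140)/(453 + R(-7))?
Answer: -9141/29882 ≈ -0.30590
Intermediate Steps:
(239/(125 - 1*58) - 140)/(453 + R(-7)) = (239/(125 - 1*58) - 140)/(453 - 7) = (239/(125 - 58) - 140)/446 = (239/67 - 140)*(1/446) = -9141/67*1/446 = -9141/29882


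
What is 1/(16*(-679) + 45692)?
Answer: 1/34828 ≈ 2.8713e-5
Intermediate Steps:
1/(16*(-679) + 45692) = 1/(-10864 + 45692) = 1/34828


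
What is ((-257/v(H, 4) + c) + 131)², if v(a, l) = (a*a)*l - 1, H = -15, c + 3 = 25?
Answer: 18848544100/808201 ≈ 23322.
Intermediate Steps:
c = 22 (c = -3 + 25 = 22)
v(a, l) = -1 + l*a² (v(a, l) = a²*l - 1 = l*a² - 1 = -1 + l*a²)
((-257/v(H, 4) + c) + 131)² = ((-257/(-1 + 4*(-15)²) + 22) + 131)² = ((-257/(-1 + 4*225) + 22) + 131)² = ((-257/(-1 + 900) + 22) + 131)² = ((-257/899 + 22) + 131)² = (19521/899 + 131)² = (137290/899)² = 18848544100/808201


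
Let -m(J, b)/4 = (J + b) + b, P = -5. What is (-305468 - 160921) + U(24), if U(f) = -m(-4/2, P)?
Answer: -466437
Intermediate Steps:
m(J, b) = -8*b - 4*J (m(J, b) = -4*((J + b) + b) = -4*(J + 2*b) = -8*b - 4*J)
U(f) = -48 (U(f) = -(-8*(-5) - (-16)/2) = -(40 - (-16)/2) = -(40 - 4*(-2)) = -(40 + 8) = -1*48 = -48)
(-305468 - 160921) + U(24) = (-305468 - 160921) - 48 = -466389 - 48 = -466437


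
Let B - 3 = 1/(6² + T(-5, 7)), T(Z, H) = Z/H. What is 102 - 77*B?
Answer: -32402/247 ≈ -131.18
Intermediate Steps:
B = 748/247 (B = 3 + 1/(6² - 5/7) = 3 + 1/(36 - 5*⅐) = 3 + 1/(36 - 5/7) = 3 + 1/(247/7) = 3 + 7/247 = 748/247 ≈ 3.0283)
102 - 77*B = 102 - 77*748/247 = 102 - 57596/247 = -32402/247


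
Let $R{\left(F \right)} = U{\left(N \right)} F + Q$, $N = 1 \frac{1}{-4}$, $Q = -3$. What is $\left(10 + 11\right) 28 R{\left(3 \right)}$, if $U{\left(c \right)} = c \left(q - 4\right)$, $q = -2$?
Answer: $882$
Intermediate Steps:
$N = - \frac{1}{4}$ ($N = 1 \left(- \frac{1}{4}\right) = - \frac{1}{4} \approx -0.25$)
$U{\left(c \right)} = - 6 c$ ($U{\left(c \right)} = c \left(-2 - 4\right) = c \left(-6\right) = - 6 c$)
$R{\left(F \right)} = -3 + \frac{3 F}{2}$ ($R{\left(F \right)} = \left(-6\right) \left(- \frac{1}{4}\right) F - 3 = \frac{3 F}{2} - 3 = -3 + \frac{3 F}{2}$)
$\left(10 + 11\right) 28 R{\left(3 \right)} = \left(10 + 11\right) 28 \left(-3 + \frac{3}{2} \cdot 3\right) = 21 \cdot 28 \left(-3 + \frac{9}{2}\right) = 588 \cdot \frac{3}{2} = 882$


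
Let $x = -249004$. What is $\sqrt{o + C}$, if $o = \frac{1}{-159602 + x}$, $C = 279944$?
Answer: $\frac{\sqrt{46739132009330178}}{408606} \approx 529.1$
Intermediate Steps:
$o = - \frac{1}{408606}$ ($o = \frac{1}{-159602 - 249004} = \frac{1}{-408606} = - \frac{1}{408606} \approx -2.4473 \cdot 10^{-6}$)
$\sqrt{o + C} = \sqrt{- \frac{1}{408606} + 279944} = \sqrt{\frac{114386798063}{408606}} = \frac{\sqrt{46739132009330178}}{408606}$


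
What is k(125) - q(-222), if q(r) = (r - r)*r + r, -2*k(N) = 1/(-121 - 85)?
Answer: 91465/412 ≈ 222.00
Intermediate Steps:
k(N) = 1/412 (k(N) = -1/(2*(-121 - 85)) = -½/(-206) = -½*(-1/206) = 1/412)
q(r) = r (q(r) = 0*r + r = 0 + r = r)
k(125) - q(-222) = 1/412 - 1*(-222) = 1/412 + 222 = 91465/412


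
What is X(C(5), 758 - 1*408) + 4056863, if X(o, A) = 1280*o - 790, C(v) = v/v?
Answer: 4057353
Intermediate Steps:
C(v) = 1
X(o, A) = -790 + 1280*o
X(C(5), 758 - 1*408) + 4056863 = (-790 + 1280*1) + 4056863 = (-790 + 1280) + 4056863 = 490 + 4056863 = 4057353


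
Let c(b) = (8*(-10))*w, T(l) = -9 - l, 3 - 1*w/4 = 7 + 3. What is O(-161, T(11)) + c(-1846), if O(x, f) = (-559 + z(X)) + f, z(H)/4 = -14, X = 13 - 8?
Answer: 1605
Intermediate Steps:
X = 5
w = -28 (w = 12 - 4*(7 + 3) = 12 - 4*10 = 12 - 40 = -28)
c(b) = 2240 (c(b) = (8*(-10))*(-28) = -80*(-28) = 2240)
z(H) = -56 (z(H) = 4*(-14) = -56)
O(x, f) = -615 + f (O(x, f) = (-559 - 56) + f = -615 + f)
O(-161, T(11)) + c(-1846) = (-615 + (-9 - 1*11)) + 2240 = (-615 + (-9 - 11)) + 2240 = (-615 - 20) + 2240 = -635 + 2240 = 1605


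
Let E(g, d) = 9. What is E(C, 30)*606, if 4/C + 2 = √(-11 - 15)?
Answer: 5454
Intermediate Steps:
C = 4/(-2 + I*√26) (C = 4/(-2 + √(-11 - 15)) = 4/(-2 + √(-26)) = 4/(-2 + I*√26) ≈ -0.26667 - 0.67987*I)
E(C, 30)*606 = 9*606 = 5454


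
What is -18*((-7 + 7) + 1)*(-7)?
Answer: 126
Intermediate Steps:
-18*((-7 + 7) + 1)*(-7) = -18*(0 + 1)*(-7) = -18*1*(-7) = -18*(-7) = 126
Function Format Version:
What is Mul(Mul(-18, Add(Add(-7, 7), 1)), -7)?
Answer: 126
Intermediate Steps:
Mul(Mul(-18, Add(Add(-7, 7), 1)), -7) = Mul(Mul(-18, Add(0, 1)), -7) = Mul(Mul(-18, 1), -7) = Mul(-18, -7) = 126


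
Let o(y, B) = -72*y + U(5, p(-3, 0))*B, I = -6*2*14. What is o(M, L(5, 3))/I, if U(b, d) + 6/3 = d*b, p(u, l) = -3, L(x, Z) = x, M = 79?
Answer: 5773/168 ≈ 34.363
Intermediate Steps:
U(b, d) = -2 + b*d (U(b, d) = -2 + d*b = -2 + b*d)
I = -168 (I = -12*14 = -168)
o(y, B) = -72*y - 17*B (o(y, B) = -72*y + (-2 + 5*(-3))*B = -72*y + (-2 - 15)*B = -72*y - 17*B)
o(M, L(5, 3))/I = (-72*79 - 17*5)/(-168) = (-5688 - 85)*(-1/168) = -5773*(-1/168) = 5773/168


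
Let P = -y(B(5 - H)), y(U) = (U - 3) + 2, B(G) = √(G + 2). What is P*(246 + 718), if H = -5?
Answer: 964 - 1928*√3 ≈ -2375.4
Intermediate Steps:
B(G) = √(2 + G)
y(U) = -1 + U (y(U) = (-3 + U) + 2 = -1 + U)
P = 1 - 2*√3 (P = -(-1 + √(2 + (5 - 1*(-5)))) = -(-1 + √(2 + (5 + 5))) = -(-1 + √(2 + 10)) = -(-1 + √12) = -(-1 + 2*√3) = 1 - 2*√3 ≈ -2.4641)
P*(246 + 718) = (1 - 2*√3)*(246 + 718) = (1 - 2*√3)*964 = 964 - 1928*√3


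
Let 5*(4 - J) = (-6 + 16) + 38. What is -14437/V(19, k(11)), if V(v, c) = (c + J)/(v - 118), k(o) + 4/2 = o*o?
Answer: 794035/63 ≈ 12604.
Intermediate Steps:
J = -28/5 (J = 4 - ((-6 + 16) + 38)/5 = 4 - (10 + 38)/5 = 4 - ⅕*48 = 4 - 48/5 = -28/5 ≈ -5.6000)
k(o) = -2 + o² (k(o) = -2 + o*o = -2 + o²)
V(v, c) = (-28/5 + c)/(-118 + v) (V(v, c) = (c - 28/5)/(v - 118) = (-28/5 + c)/(-118 + v))
-14437/V(19, k(11)) = -14437*(-118 + 19)/(-28/5 + (-2 + 11²)) = -14437*(-99/(-28/5 + (-2 + 121))) = -14437*(-99/(-28/5 + 119)) = -14437/((-1/99*567/5)) = -14437/(-63/55) = -14437*(-55/63) = 794035/63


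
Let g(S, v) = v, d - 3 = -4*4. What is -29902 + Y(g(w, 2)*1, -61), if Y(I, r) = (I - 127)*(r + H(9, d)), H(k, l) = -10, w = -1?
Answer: -21027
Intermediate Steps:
d = -13 (d = 3 - 4*4 = 3 - 16 = -13)
Y(I, r) = (-127 + I)*(-10 + r) (Y(I, r) = (I - 127)*(r - 10) = (-127 + I)*(-10 + r))
-29902 + Y(g(w, 2)*1, -61) = -29902 + (1270 - 127*(-61) - 20 + (2*1)*(-61)) = -29902 + (1270 + 7747 - 10*2 + 2*(-61)) = -29902 + (1270 + 7747 - 20 - 122) = -29902 + 8875 = -21027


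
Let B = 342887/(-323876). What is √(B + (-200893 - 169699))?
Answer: I*√9718401183677151/161938 ≈ 608.76*I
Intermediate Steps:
B = -342887/323876 (B = 342887*(-1/323876) = -342887/323876 ≈ -1.0587)
√(B + (-200893 - 169699)) = √(-342887/323876 + (-200893 - 169699)) = √(-342887/323876 - 370592) = √(-120026197479/323876) = I*√9718401183677151/161938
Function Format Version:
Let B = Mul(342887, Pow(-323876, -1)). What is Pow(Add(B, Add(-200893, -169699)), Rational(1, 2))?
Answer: Mul(Rational(1, 161938), I, Pow(9718401183677151, Rational(1, 2))) ≈ Mul(608.76, I)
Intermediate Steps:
B = Rational(-342887, 323876) (B = Mul(342887, Rational(-1, 323876)) = Rational(-342887, 323876) ≈ -1.0587)
Pow(Add(B, Add(-200893, -169699)), Rational(1, 2)) = Pow(Add(Rational(-342887, 323876), Add(-200893, -169699)), Rational(1, 2)) = Pow(Add(Rational(-342887, 323876), -370592), Rational(1, 2)) = Pow(Rational(-120026197479, 323876), Rational(1, 2)) = Mul(Rational(1, 161938), I, Pow(9718401183677151, Rational(1, 2)))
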